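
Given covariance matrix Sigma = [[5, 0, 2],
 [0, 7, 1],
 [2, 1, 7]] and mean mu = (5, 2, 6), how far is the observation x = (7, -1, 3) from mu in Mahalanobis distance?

Step 1 — centre the observation: (x - mu) = (2, -3, -3).

Step 2 — invert Sigma (cofactor / det for 3×3, or solve directly):
  Sigma^{-1} = [[0.2264, 0.0094, -0.066],
 [0.0094, 0.1462, -0.0236],
 [-0.066, -0.0236, 0.1651]].

Step 3 — form the quadratic (x - mu)^T · Sigma^{-1} · (x - mu):
  Sigma^{-1} · (x - mu) = (0.6226, -0.3491, -0.5566).
  (x - mu)^T · [Sigma^{-1} · (x - mu)] = (2)·(0.6226) + (-3)·(-0.3491) + (-3)·(-0.5566) = 3.9623.

Step 4 — take square root: d = √(3.9623) ≈ 1.9905.

d(x, mu) = √(3.9623) ≈ 1.9905


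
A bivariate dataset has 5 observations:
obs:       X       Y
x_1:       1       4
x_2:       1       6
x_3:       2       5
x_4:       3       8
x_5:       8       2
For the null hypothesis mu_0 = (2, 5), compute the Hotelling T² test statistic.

Step 1 — sample mean vector:
  mean(X) = (1 + 1 + 2 + 3 + 8) / 5 = 15/5 = 3
  mean(Y) = (4 + 6 + 5 + 8 + 2) / 5 = 25/5 = 5
  x̄ = (3, 5),  deviation x̄ - mu_0 = (3, 5) - (2, 5) = (1, 0).

Step 2 — sample covariance matrix, S[i,j] = (1/(n-1)) · Σ_k (x_{k,i} - mean_i) · (x_{k,j} - mean_j), divisor n-1 = 4:
  S[X,X] = ((-2)·(-2) + (-2)·(-2) + (-1)·(-1) + (0)·(0) + (5)·(5)) / 4 = 34/4 = 8.5
  S[X,Y] = ((-2)·(-1) + (-2)·(1) + (-1)·(0) + (0)·(3) + (5)·(-3)) / 4 = -15/4 = -3.75
  S[Y,Y] = ((-1)·(-1) + (1)·(1) + (0)·(0) + (3)·(3) + (-3)·(-3)) / 4 = 20/4 = 5
  S = [[8.5, -3.75],
 [-3.75, 5]].

Step 3 — invert S. det(S) = 8.5·5 - (-3.75)² = 28.4375.
  S^{-1} = (1/det) · [[d, -b], [-b, a]] = [[0.1758, 0.1319],
 [0.1319, 0.2989]].

Step 4 — quadratic form (x̄ - mu_0)^T · S^{-1} · (x̄ - mu_0):
  S^{-1} · (x̄ - mu_0) = (0.1758, 0.1319),
  (x̄ - mu_0)^T · [...] = (1)·(0.1758) + (0)·(0.1319) = 0.1758.

Step 5 — scale by n: T² = 5 · 0.1758 = 0.8791.

T² ≈ 0.8791


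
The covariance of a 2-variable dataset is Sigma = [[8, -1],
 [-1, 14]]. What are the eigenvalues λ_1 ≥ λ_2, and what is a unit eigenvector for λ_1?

Step 1 — characteristic polynomial of 2×2 Sigma:
  det(Sigma - λI) = λ² - trace · λ + det = 0.
  trace = 8 + 14 = 22, det = 8·14 - (-1)² = 111.
Step 2 — discriminant:
  Δ = trace² - 4·det = 484 - 444 = 40.
Step 3 — eigenvalues:
  λ = (trace ± √Δ)/2 = (22 ± 6.3246)/2,
  λ_1 = 14.1623,  λ_2 = 7.8377.

Step 4 — unit eigenvector for λ_1: solve (Sigma - λ_1 I)v = 0. First row:
  (8 - 14.1623)·v_x + (-1)·v_y = 0, i.e. (-6.1623)·v_x + (-1)·v_y = 0,
  so v ∝ (b, λ_1 - a) = (-1, 6.1623); multiply by -1 so the first entry is positive: u = (1, -6.1623).
  ||u|| = √((1)² + (-6.1623)²) = √(38.9737) ≈ 6.2429,
  v_1 = u/||u|| ≈ (0.1602, -0.9871) (||v_1|| = 1).

λ_1 = 14.1623,  λ_2 = 7.8377;  v_1 ≈ (0.1602, -0.9871)


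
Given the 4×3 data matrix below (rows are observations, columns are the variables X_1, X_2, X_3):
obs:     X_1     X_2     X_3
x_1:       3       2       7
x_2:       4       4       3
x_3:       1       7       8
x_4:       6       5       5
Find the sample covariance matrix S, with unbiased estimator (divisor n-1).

Step 1 — column means:
  mean(X_1) = (3 + 4 + 1 + 6) / 4 = 14/4 = 3.5
  mean(X_2) = (2 + 4 + 7 + 5) / 4 = 18/4 = 4.5
  mean(X_3) = (7 + 3 + 8 + 5) / 4 = 23/4 = 5.75

Step 2 — sample covariance S[i,j] = (1/(n-1)) · Σ_k (x_{k,i} - mean_i) · (x_{k,j} - mean_j), with n-1 = 3.
  S[X_1,X_1] = ((-0.5)·(-0.5) + (0.5)·(0.5) + (-2.5)·(-2.5) + (2.5)·(2.5)) / 3 = 13/3 = 4.3333
  S[X_1,X_2] = ((-0.5)·(-2.5) + (0.5)·(-0.5) + (-2.5)·(2.5) + (2.5)·(0.5)) / 3 = -4/3 = -1.3333
  S[X_1,X_3] = ((-0.5)·(1.25) + (0.5)·(-2.75) + (-2.5)·(2.25) + (2.5)·(-0.75)) / 3 = -9.5/3 = -3.1667
  S[X_2,X_2] = ((-2.5)·(-2.5) + (-0.5)·(-0.5) + (2.5)·(2.5) + (0.5)·(0.5)) / 3 = 13/3 = 4.3333
  S[X_2,X_3] = ((-2.5)·(1.25) + (-0.5)·(-2.75) + (2.5)·(2.25) + (0.5)·(-0.75)) / 3 = 3.5/3 = 1.1667
  S[X_3,X_3] = ((1.25)·(1.25) + (-2.75)·(-2.75) + (2.25)·(2.25) + (-0.75)·(-0.75)) / 3 = 14.75/3 = 4.9167

S is symmetric (S[j,i] = S[i,j]). Assembling:

S = [[4.3333, -1.3333, -3.1667],
 [-1.3333, 4.3333, 1.1667],
 [-3.1667, 1.1667, 4.9167]]


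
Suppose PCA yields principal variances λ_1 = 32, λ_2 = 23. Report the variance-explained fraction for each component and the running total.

Step 1 — total variance = trace(Sigma) = Σ λ_i = 32 + 23 = 55.

Step 2 — fraction explained by component i = λ_i / Σ λ:
  PC1: 32/55 = 0.5818
  PC2: 23/55 = 0.4182

Step 3 — cumulative fraction after k components = (λ_1 + ... + λ_k) / Σ λ:
  k = 1: 32/55 = 0.5818
  k = 2: (32 + 23)/55 = 55/55 = 1

Summary (fraction, with percent):

explained: PC1 0.5818 (58.18%), PC2 0.4182 (41.82%);  cumulative: 0.5818, 1


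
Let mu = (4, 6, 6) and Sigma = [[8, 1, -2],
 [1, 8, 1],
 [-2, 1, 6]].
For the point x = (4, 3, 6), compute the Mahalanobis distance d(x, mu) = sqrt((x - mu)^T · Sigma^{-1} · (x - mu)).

Step 1 — centre the observation: (x - mu) = (0, -3, 0).

Step 2 — invert Sigma (cofactor / det for 3×3, or solve directly):
  Sigma^{-1} = [[0.1407, -0.024, 0.0509],
 [-0.024, 0.1317, -0.0299],
 [0.0509, -0.0299, 0.1886]].

Step 3 — form the quadratic (x - mu)^T · Sigma^{-1} · (x - mu):
  Sigma^{-1} · (x - mu) = (0.0719, -0.3952, 0.0898).
  (x - mu)^T · [Sigma^{-1} · (x - mu)] = (0)·(0.0719) + (-3)·(-0.3952) + (0)·(0.0898) = 1.1856.

Step 4 — take square root: d = √(1.1856) ≈ 1.0889.

d(x, mu) = √(1.1856) ≈ 1.0889


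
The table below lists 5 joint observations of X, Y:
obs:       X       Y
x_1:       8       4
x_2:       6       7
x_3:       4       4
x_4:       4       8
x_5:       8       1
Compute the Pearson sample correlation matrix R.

Step 1 — column means:
  mean(X) = (8 + 6 + 4 + 4 + 8) / 5 = 30/5 = 6
  mean(Y) = (4 + 7 + 4 + 8 + 1) / 5 = 24/5 = 4.8

Step 2 — sample variances and covariances s[i,j] = (1/(n-1)) · Σ_k (x_{k,i} - mean_i) · (x_{k,j} - mean_j), with n-1 = 4:
  s[X,X] = ((2)·(2) + (0)·(0) + (-2)·(-2) + (-2)·(-2) + (2)·(2)) / 4 = 16/4 = 4
  s[X,Y] = ((2)·(-0.8) + (0)·(2.2) + (-2)·(-0.8) + (-2)·(3.2) + (2)·(-3.8)) / 4 = -14/4 = -3.5
  s[Y,Y] = ((-0.8)·(-0.8) + (2.2)·(2.2) + (-0.8)·(-0.8) + (3.2)·(3.2) + (-3.8)·(-3.8)) / 4 = 30.8/4 = 7.7
  Sample standard deviations s_i = √(s[i,i]):
  s(X) = √(4) = 2
  s(Y) = √(7.7) = 2.7749

Step 3 — r_{ij} = s_{ij} / (s_i · s_j):
  r[X,X] = 1 (diagonal).
  r[X,Y] = -3.5 / (2 · 2.7749) = -3.5 / 5.5498 = -0.6307
  r[Y,Y] = 1 (diagonal).

R is symmetric with unit diagonal. Assembling:

R = [[1, -0.6307],
 [-0.6307, 1]]


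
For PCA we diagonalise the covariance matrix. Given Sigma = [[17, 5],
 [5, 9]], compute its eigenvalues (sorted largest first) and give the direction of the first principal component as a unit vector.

Step 1 — characteristic polynomial of 2×2 Sigma:
  det(Sigma - λI) = λ² - trace · λ + det = 0.
  trace = 17 + 9 = 26, det = 17·9 - (5)² = 128.
Step 2 — discriminant:
  Δ = trace² - 4·det = 676 - 512 = 164.
Step 3 — eigenvalues:
  λ = (trace ± √Δ)/2 = (26 ± 12.8062)/2,
  λ_1 = 19.4031,  λ_2 = 6.5969.

Step 4 — unit eigenvector for λ_1: solve (Sigma - λ_1 I)v = 0. First row:
  (17 - 19.4031)·v_x + (5)·v_y = 0, i.e. (-2.4031)·v_x + (5)·v_y = 0,
  so v ∝ (b, λ_1 - a) = (5, 2.4031) = u.
  ||u|| = √((5)² + (2.4031)²) = √(30.775) ≈ 5.5475,
  v_1 = u/||u|| ≈ (0.9013, 0.4332) (||v_1|| = 1).

λ_1 = 19.4031,  λ_2 = 6.5969;  v_1 ≈ (0.9013, 0.4332)


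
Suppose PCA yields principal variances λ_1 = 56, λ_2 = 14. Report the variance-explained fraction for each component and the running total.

Step 1 — total variance = trace(Sigma) = Σ λ_i = 56 + 14 = 70.

Step 2 — fraction explained by component i = λ_i / Σ λ:
  PC1: 56/70 = 0.8
  PC2: 14/70 = 0.2

Step 3 — cumulative fraction after k components = (λ_1 + ... + λ_k) / Σ λ:
  k = 1: 56/70 = 0.8
  k = 2: (56 + 14)/70 = 70/70 = 1

Summary (fraction, with percent):

explained: PC1 0.8 (80%), PC2 0.2 (20%);  cumulative: 0.8, 1


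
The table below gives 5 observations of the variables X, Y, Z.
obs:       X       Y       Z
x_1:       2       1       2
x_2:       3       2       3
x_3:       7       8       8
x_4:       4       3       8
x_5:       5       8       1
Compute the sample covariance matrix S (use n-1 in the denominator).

Step 1 — column means:
  mean(X) = (2 + 3 + 7 + 4 + 5) / 5 = 21/5 = 4.2
  mean(Y) = (1 + 2 + 8 + 3 + 8) / 5 = 22/5 = 4.4
  mean(Z) = (2 + 3 + 8 + 8 + 1) / 5 = 22/5 = 4.4

Step 2 — sample covariance S[i,j] = (1/(n-1)) · Σ_k (x_{k,i} - mean_i) · (x_{k,j} - mean_j), with n-1 = 4.
  S[X,X] = ((-2.2)·(-2.2) + (-1.2)·(-1.2) + (2.8)·(2.8) + (-0.2)·(-0.2) + (0.8)·(0.8)) / 4 = 14.8/4 = 3.7
  S[X,Y] = ((-2.2)·(-3.4) + (-1.2)·(-2.4) + (2.8)·(3.6) + (-0.2)·(-1.4) + (0.8)·(3.6)) / 4 = 23.6/4 = 5.9
  S[X,Z] = ((-2.2)·(-2.4) + (-1.2)·(-1.4) + (2.8)·(3.6) + (-0.2)·(3.6) + (0.8)·(-3.4)) / 4 = 13.6/4 = 3.4
  S[Y,Y] = ((-3.4)·(-3.4) + (-2.4)·(-2.4) + (3.6)·(3.6) + (-1.4)·(-1.4) + (3.6)·(3.6)) / 4 = 45.2/4 = 11.3
  S[Y,Z] = ((-3.4)·(-2.4) + (-2.4)·(-1.4) + (3.6)·(3.6) + (-1.4)·(3.6) + (3.6)·(-3.4)) / 4 = 7.2/4 = 1.8
  S[Z,Z] = ((-2.4)·(-2.4) + (-1.4)·(-1.4) + (3.6)·(3.6) + (3.6)·(3.6) + (-3.4)·(-3.4)) / 4 = 45.2/4 = 11.3

S is symmetric (S[j,i] = S[i,j]). Assembling:

S = [[3.7, 5.9, 3.4],
 [5.9, 11.3, 1.8],
 [3.4, 1.8, 11.3]]


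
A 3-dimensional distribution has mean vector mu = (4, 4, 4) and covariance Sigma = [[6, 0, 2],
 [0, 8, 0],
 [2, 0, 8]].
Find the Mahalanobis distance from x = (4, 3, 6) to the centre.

Step 1 — centre the observation: (x - mu) = (0, -1, 2).

Step 2 — invert Sigma (cofactor / det for 3×3, or solve directly):
  Sigma^{-1} = [[0.1818, 0, -0.0455],
 [0, 0.125, 0],
 [-0.0455, 0, 0.1364]].

Step 3 — form the quadratic (x - mu)^T · Sigma^{-1} · (x - mu):
  Sigma^{-1} · (x - mu) = (-0.0909, -0.125, 0.2727).
  (x - mu)^T · [Sigma^{-1} · (x - mu)] = (0)·(-0.0909) + (-1)·(-0.125) + (2)·(0.2727) = 0.6705.

Step 4 — take square root: d = √(0.6705) ≈ 0.8188.

d(x, mu) = √(0.6705) ≈ 0.8188


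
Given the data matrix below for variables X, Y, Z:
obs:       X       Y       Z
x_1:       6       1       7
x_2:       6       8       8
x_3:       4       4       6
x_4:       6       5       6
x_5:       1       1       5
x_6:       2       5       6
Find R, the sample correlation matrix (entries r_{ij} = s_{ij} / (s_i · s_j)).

Step 1 — column means:
  mean(X) = (6 + 6 + 4 + 6 + 1 + 2) / 6 = 25/6 = 4.1667
  mean(Y) = (1 + 8 + 4 + 5 + 1 + 5) / 6 = 24/6 = 4
  mean(Z) = (7 + 8 + 6 + 6 + 5 + 6) / 6 = 38/6 = 6.3333

Step 2 — sample variances and covariances s[i,j] = (1/(n-1)) · Σ_k (x_{k,i} - mean_i) · (x_{k,j} - mean_j), with n-1 = 5:
  s[X,X] = ((1.8333)·(1.8333) + (1.8333)·(1.8333) + (-0.1667)·(-0.1667) + (1.8333)·(1.8333) + (-3.1667)·(-3.1667) + (-2.1667)·(-2.1667)) / 5 = 24.8333/5 = 4.9667
  s[X,Y] = ((1.8333)·(-3) + (1.8333)·(4) + (-0.1667)·(0) + (1.8333)·(1) + (-3.1667)·(-3) + (-2.1667)·(1)) / 5 = 11/5 = 2.2
  s[X,Z] = ((1.8333)·(0.6667) + (1.8333)·(1.6667) + (-0.1667)·(-0.3333) + (1.8333)·(-0.3333) + (-3.1667)·(-1.3333) + (-2.1667)·(-0.3333)) / 5 = 8.6667/5 = 1.7333
  s[Y,Y] = ((-3)·(-3) + (4)·(4) + (0)·(0) + (1)·(1) + (-3)·(-3) + (1)·(1)) / 5 = 36/5 = 7.2
  s[Y,Z] = ((-3)·(0.6667) + (4)·(1.6667) + (0)·(-0.3333) + (1)·(-0.3333) + (-3)·(-1.3333) + (1)·(-0.3333)) / 5 = 8/5 = 1.6
  s[Z,Z] = ((0.6667)·(0.6667) + (1.6667)·(1.6667) + (-0.3333)·(-0.3333) + (-0.3333)·(-0.3333) + (-1.3333)·(-1.3333) + (-0.3333)·(-0.3333)) / 5 = 5.3333/5 = 1.0667
  Sample standard deviations s_i = √(s[i,i]):
  s(X) = √(4.9667) = 2.2286
  s(Y) = √(7.2) = 2.6833
  s(Z) = √(1.0667) = 1.0328

Step 3 — r_{ij} = s_{ij} / (s_i · s_j):
  r[X,X] = 1 (diagonal).
  r[X,Y] = 2.2 / (2.2286 · 2.6833) = 2.2 / 5.98 = 0.3679
  r[X,Z] = 1.7333 / (2.2286 · 1.0328) = 1.7333 / 2.3017 = 0.7531
  r[Y,Y] = 1 (diagonal).
  r[Y,Z] = 1.6 / (2.6833 · 1.0328) = 1.6 / 2.7713 = 0.5774
  r[Z,Z] = 1 (diagonal).

R is symmetric with unit diagonal. Assembling:

R = [[1, 0.3679, 0.7531],
 [0.3679, 1, 0.5774],
 [0.7531, 0.5774, 1]]


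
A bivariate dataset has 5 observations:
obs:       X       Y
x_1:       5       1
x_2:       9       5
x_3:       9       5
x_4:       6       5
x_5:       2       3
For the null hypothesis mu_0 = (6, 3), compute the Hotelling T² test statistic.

Step 1 — sample mean vector:
  mean(X) = (5 + 9 + 9 + 6 + 2) / 5 = 31/5 = 6.2
  mean(Y) = (1 + 5 + 5 + 5 + 3) / 5 = 19/5 = 3.8
  x̄ = (6.2, 3.8),  deviation x̄ - mu_0 = (6.2, 3.8) - (6, 3) = (0.2, 0.8).

Step 2 — sample covariance matrix, S[i,j] = (1/(n-1)) · Σ_k (x_{k,i} - mean_i) · (x_{k,j} - mean_j), divisor n-1 = 4:
  S[X,X] = ((-1.2)·(-1.2) + (2.8)·(2.8) + (2.8)·(2.8) + (-0.2)·(-0.2) + (-4.2)·(-4.2)) / 4 = 34.8/4 = 8.7
  S[X,Y] = ((-1.2)·(-2.8) + (2.8)·(1.2) + (2.8)·(1.2) + (-0.2)·(1.2) + (-4.2)·(-0.8)) / 4 = 13.2/4 = 3.3
  S[Y,Y] = ((-2.8)·(-2.8) + (1.2)·(1.2) + (1.2)·(1.2) + (1.2)·(1.2) + (-0.8)·(-0.8)) / 4 = 12.8/4 = 3.2
  S = [[8.7, 3.3],
 [3.3, 3.2]].

Step 3 — invert S. det(S) = 8.7·3.2 - (3.3)² = 16.95.
  S^{-1} = (1/det) · [[d, -b], [-b, a]] = [[0.1888, -0.1947],
 [-0.1947, 0.5133]].

Step 4 — quadratic form (x̄ - mu_0)^T · S^{-1} · (x̄ - mu_0):
  S^{-1} · (x̄ - mu_0) = (-0.118, 0.3717),
  (x̄ - mu_0)^T · [...] = (0.2)·(-0.118) + (0.8)·(0.3717) = 0.2737.

Step 5 — scale by n: T² = 5 · 0.2737 = 1.3687.

T² ≈ 1.3687


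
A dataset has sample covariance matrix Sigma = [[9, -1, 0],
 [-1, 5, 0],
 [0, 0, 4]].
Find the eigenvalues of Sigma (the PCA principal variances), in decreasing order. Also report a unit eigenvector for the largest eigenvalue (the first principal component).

Step 1 — characteristic polynomial p(λ) = det(λI - Sigma) = λ³ - tr·λ² + c_1·λ - det, where tr = trace, c_1 = sum of the principal 2×2 minors, det = det(Sigma):
  tr = 9 + 5 + 4 = 18,
  c_1 = (9·5 - (-1)²) + (9·4 - (0)²) + (5·4 - (0)²) = 44 + 36 + 20 = 100,
  det = 9·(5·4 - (0)²) - (-1)·((-1)·4 - (0)·(0)) + (0)·((-1)·(0) - 5·(0)) = 9·(20) - (-1)·(-4) + (0)·(0) = 176.
  So p(λ) = λ³ - 18λ² + 100λ - 176.
Step 2 — look for an integer root (rational root theorem: any rational root is an integer divisor of 176). Testing λ = 4:
  p(4) = 64 - 288 + 400 - 176 = 0  ✓
  Dividing out (λ - 4): p(λ) = (λ - 4)(λ² - 14λ + 44).
Step 3 — remaining eigenvalues from the quadratic λ² - 14λ + 44 = 0:
  Δ = 14² - 4·44 = 196 - 176 = 20,  λ = (14 ± √20)/2 = (14 ± 4.4721)/2 ≈ 9.2361 or 4.7639.
  Sorted: λ_1 = 9.2361,  λ_2 = 4.7639,  λ_3 = 4  (check: sum = 18 = tr ✓).

Step 4 — unit eigenvector for λ_1 ≈ 9.2361: v spans the null space of (Sigma - λ_1 I), whose rows are
  r_1 = (-0.2361, -1, 0),  r_2 = (-1, -4.2361, 0),  r_3 = (0, 0, -5.2361).
  v is orthogonal to every row, so take v ∝ r_1 × r_3 = ((-1)·(-5.2361) - (0)·(0), (0)·(0) - (-0.2361)·(-5.2361), (-0.2361)·(0) - (-1)·(0)) ≈ (5.2361, -1.2361, 0).
  Let u = (5.2361, -1.2361, 0).
  ||u|| = √((5.2361)² + (-1.2361)² + (0)²) = √(28.9443) ≈ 5.38,  v_1 = u/||u|| ≈ (0.9732, -0.2298, 0) (||v_1|| = 1).

λ_1 = 9.2361,  λ_2 = 4.7639,  λ_3 = 4;  v_1 ≈ (0.9732, -0.2298, 0)


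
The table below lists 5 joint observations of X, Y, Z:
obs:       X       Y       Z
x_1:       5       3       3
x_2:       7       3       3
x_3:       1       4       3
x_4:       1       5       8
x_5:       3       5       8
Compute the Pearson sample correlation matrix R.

Step 1 — column means:
  mean(X) = (5 + 7 + 1 + 1 + 3) / 5 = 17/5 = 3.4
  mean(Y) = (3 + 3 + 4 + 5 + 5) / 5 = 20/5 = 4
  mean(Z) = (3 + 3 + 3 + 8 + 8) / 5 = 25/5 = 5

Step 2 — sample variances and covariances s[i,j] = (1/(n-1)) · Σ_k (x_{k,i} - mean_i) · (x_{k,j} - mean_j), with n-1 = 4:
  s[X,X] = ((1.6)·(1.6) + (3.6)·(3.6) + (-2.4)·(-2.4) + (-2.4)·(-2.4) + (-0.4)·(-0.4)) / 4 = 27.2/4 = 6.8
  s[X,Y] = ((1.6)·(-1) + (3.6)·(-1) + (-2.4)·(0) + (-2.4)·(1) + (-0.4)·(1)) / 4 = -8/4 = -2
  s[X,Z] = ((1.6)·(-2) + (3.6)·(-2) + (-2.4)·(-2) + (-2.4)·(3) + (-0.4)·(3)) / 4 = -14/4 = -3.5
  s[Y,Y] = ((-1)·(-1) + (-1)·(-1) + (0)·(0) + (1)·(1) + (1)·(1)) / 4 = 4/4 = 1
  s[Y,Z] = ((-1)·(-2) + (-1)·(-2) + (0)·(-2) + (1)·(3) + (1)·(3)) / 4 = 10/4 = 2.5
  s[Z,Z] = ((-2)·(-2) + (-2)·(-2) + (-2)·(-2) + (3)·(3) + (3)·(3)) / 4 = 30/4 = 7.5
  Sample standard deviations s_i = √(s[i,i]):
  s(X) = √(6.8) = 2.6077
  s(Y) = √(1) = 1
  s(Z) = √(7.5) = 2.7386

Step 3 — r_{ij} = s_{ij} / (s_i · s_j):
  r[X,X] = 1 (diagonal).
  r[X,Y] = -2 / (2.6077 · 1) = -2 / 2.6077 = -0.767
  r[X,Z] = -3.5 / (2.6077 · 2.7386) = -3.5 / 7.1414 = -0.4901
  r[Y,Y] = 1 (diagonal).
  r[Y,Z] = 2.5 / (1 · 2.7386) = 2.5 / 2.7386 = 0.9129
  r[Z,Z] = 1 (diagonal).

R is symmetric with unit diagonal. Assembling:

R = [[1, -0.767, -0.4901],
 [-0.767, 1, 0.9129],
 [-0.4901, 0.9129, 1]]


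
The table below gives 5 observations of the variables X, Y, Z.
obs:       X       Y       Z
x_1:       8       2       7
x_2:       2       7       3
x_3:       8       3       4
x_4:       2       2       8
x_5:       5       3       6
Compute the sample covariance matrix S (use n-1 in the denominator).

Step 1 — column means:
  mean(X) = (8 + 2 + 8 + 2 + 5) / 5 = 25/5 = 5
  mean(Y) = (2 + 7 + 3 + 2 + 3) / 5 = 17/5 = 3.4
  mean(Z) = (7 + 3 + 4 + 8 + 6) / 5 = 28/5 = 5.6

Step 2 — sample covariance S[i,j] = (1/(n-1)) · Σ_k (x_{k,i} - mean_i) · (x_{k,j} - mean_j), with n-1 = 4.
  S[X,X] = ((3)·(3) + (-3)·(-3) + (3)·(3) + (-3)·(-3) + (0)·(0)) / 4 = 36/4 = 9
  S[X,Y] = ((3)·(-1.4) + (-3)·(3.6) + (3)·(-0.4) + (-3)·(-1.4) + (0)·(-0.4)) / 4 = -12/4 = -3
  S[X,Z] = ((3)·(1.4) + (-3)·(-2.6) + (3)·(-1.6) + (-3)·(2.4) + (0)·(0.4)) / 4 = 0/4 = 0
  S[Y,Y] = ((-1.4)·(-1.4) + (3.6)·(3.6) + (-0.4)·(-0.4) + (-1.4)·(-1.4) + (-0.4)·(-0.4)) / 4 = 17.2/4 = 4.3
  S[Y,Z] = ((-1.4)·(1.4) + (3.6)·(-2.6) + (-0.4)·(-1.6) + (-1.4)·(2.4) + (-0.4)·(0.4)) / 4 = -14.2/4 = -3.55
  S[Z,Z] = ((1.4)·(1.4) + (-2.6)·(-2.6) + (-1.6)·(-1.6) + (2.4)·(2.4) + (0.4)·(0.4)) / 4 = 17.2/4 = 4.3

S is symmetric (S[j,i] = S[i,j]). Assembling:

S = [[9, -3, 0],
 [-3, 4.3, -3.55],
 [0, -3.55, 4.3]]


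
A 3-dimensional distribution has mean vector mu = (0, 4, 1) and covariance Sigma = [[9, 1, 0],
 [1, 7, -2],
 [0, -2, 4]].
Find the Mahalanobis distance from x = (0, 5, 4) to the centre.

Step 1 — centre the observation: (x - mu) = (0, 1, 3).

Step 2 — invert Sigma (cofactor / det for 3×3, or solve directly):
  Sigma^{-1} = [[0.1132, -0.0189, -0.0094],
 [-0.0189, 0.1698, 0.0849],
 [-0.0094, 0.0849, 0.2925]].

Step 3 — form the quadratic (x - mu)^T · Sigma^{-1} · (x - mu):
  Sigma^{-1} · (x - mu) = (-0.0472, 0.4245, 0.9623).
  (x - mu)^T · [Sigma^{-1} · (x - mu)] = (0)·(-0.0472) + (1)·(0.4245) + (3)·(0.9623) = 3.3113.

Step 4 — take square root: d = √(3.3113) ≈ 1.8197.

d(x, mu) = √(3.3113) ≈ 1.8197


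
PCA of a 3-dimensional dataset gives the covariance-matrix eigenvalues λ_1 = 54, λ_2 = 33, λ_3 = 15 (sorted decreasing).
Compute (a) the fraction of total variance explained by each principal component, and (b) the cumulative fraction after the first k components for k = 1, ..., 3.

Step 1 — total variance = trace(Sigma) = Σ λ_i = 54 + 33 + 15 = 102.

Step 2 — fraction explained by component i = λ_i / Σ λ:
  PC1: 54/102 = 0.5294
  PC2: 33/102 = 0.3235
  PC3: 15/102 = 0.1471

Step 3 — cumulative fraction after k components = (λ_1 + ... + λ_k) / Σ λ:
  k = 1: 54/102 = 0.5294
  k = 2: (54 + 33)/102 = 87/102 = 0.8529
  k = 3: (54 + 33 + 15)/102 = 102/102 = 1

Summary (fraction, with percent):

explained: PC1 0.5294 (52.94%), PC2 0.3235 (32.35%), PC3 0.1471 (14.71%);  cumulative: 0.5294, 0.8529, 1


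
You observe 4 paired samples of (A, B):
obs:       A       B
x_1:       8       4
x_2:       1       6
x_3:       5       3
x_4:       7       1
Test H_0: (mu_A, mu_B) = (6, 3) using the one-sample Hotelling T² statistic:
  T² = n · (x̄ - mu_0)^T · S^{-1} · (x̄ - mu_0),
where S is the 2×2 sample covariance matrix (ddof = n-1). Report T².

Step 1 — sample mean vector:
  mean(A) = (8 + 1 + 5 + 7) / 4 = 21/4 = 5.25
  mean(B) = (4 + 6 + 3 + 1) / 4 = 14/4 = 3.5
  x̄ = (5.25, 3.5),  deviation x̄ - mu_0 = (5.25, 3.5) - (6, 3) = (-0.75, 0.5).

Step 2 — sample covariance matrix, S[i,j] = (1/(n-1)) · Σ_k (x_{k,i} - mean_i) · (x_{k,j} - mean_j), divisor n-1 = 3:
  S[A,A] = ((2.75)·(2.75) + (-4.25)·(-4.25) + (-0.25)·(-0.25) + (1.75)·(1.75)) / 3 = 28.75/3 = 9.5833
  S[A,B] = ((2.75)·(0.5) + (-4.25)·(2.5) + (-0.25)·(-0.5) + (1.75)·(-2.5)) / 3 = -13.5/3 = -4.5
  S[B,B] = ((0.5)·(0.5) + (2.5)·(2.5) + (-0.5)·(-0.5) + (-2.5)·(-2.5)) / 3 = 13/3 = 4.3333
  S = [[9.5833, -4.5],
 [-4.5, 4.3333]].

Step 3 — invert S. det(S) = 9.5833·4.3333 - (-4.5)² = 21.2778.
  S^{-1} = (1/det) · [[d, -b], [-b, a]] = [[0.2037, 0.2115],
 [0.2115, 0.4504]].

Step 4 — quadratic form (x̄ - mu_0)^T · S^{-1} · (x̄ - mu_0):
  S^{-1} · (x̄ - mu_0) = (-0.047, 0.0666),
  (x̄ - mu_0)^T · [...] = (-0.75)·(-0.047) + (0.5)·(0.0666) = 0.0685.

Step 5 — scale by n: T² = 4 · 0.0685 = 0.2742.

T² ≈ 0.2742


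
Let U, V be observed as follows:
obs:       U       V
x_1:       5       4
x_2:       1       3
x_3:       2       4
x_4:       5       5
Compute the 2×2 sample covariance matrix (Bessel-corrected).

Step 1 — column means:
  mean(U) = (5 + 1 + 2 + 5) / 4 = 13/4 = 3.25
  mean(V) = (4 + 3 + 4 + 5) / 4 = 16/4 = 4

Step 2 — sample covariance S[i,j] = (1/(n-1)) · Σ_k (x_{k,i} - mean_i) · (x_{k,j} - mean_j), with n-1 = 3.
  S[U,U] = ((1.75)·(1.75) + (-2.25)·(-2.25) + (-1.25)·(-1.25) + (1.75)·(1.75)) / 3 = 12.75/3 = 4.25
  S[U,V] = ((1.75)·(0) + (-2.25)·(-1) + (-1.25)·(0) + (1.75)·(1)) / 3 = 4/3 = 1.3333
  S[V,V] = ((0)·(0) + (-1)·(-1) + (0)·(0) + (1)·(1)) / 3 = 2/3 = 0.6667

S is symmetric (S[j,i] = S[i,j]). Assembling:

S = [[4.25, 1.3333],
 [1.3333, 0.6667]]


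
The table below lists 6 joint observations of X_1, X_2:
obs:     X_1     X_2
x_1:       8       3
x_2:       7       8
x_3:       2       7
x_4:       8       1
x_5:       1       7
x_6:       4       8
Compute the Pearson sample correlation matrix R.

Step 1 — column means:
  mean(X_1) = (8 + 7 + 2 + 8 + 1 + 4) / 6 = 30/6 = 5
  mean(X_2) = (3 + 8 + 7 + 1 + 7 + 8) / 6 = 34/6 = 5.6667

Step 2 — sample variances and covariances s[i,j] = (1/(n-1)) · Σ_k (x_{k,i} - mean_i) · (x_{k,j} - mean_j), with n-1 = 5:
  s[X_1,X_1] = ((3)·(3) + (2)·(2) + (-3)·(-3) + (3)·(3) + (-4)·(-4) + (-1)·(-1)) / 5 = 48/5 = 9.6
  s[X_1,X_2] = ((3)·(-2.6667) + (2)·(2.3333) + (-3)·(1.3333) + (3)·(-4.6667) + (-4)·(1.3333) + (-1)·(2.3333)) / 5 = -29/5 = -5.8
  s[X_2,X_2] = ((-2.6667)·(-2.6667) + (2.3333)·(2.3333) + (1.3333)·(1.3333) + (-4.6667)·(-4.6667) + (1.3333)·(1.3333) + (2.3333)·(2.3333)) / 5 = 43.3333/5 = 8.6667
  Sample standard deviations s_i = √(s[i,i]):
  s(X_1) = √(9.6) = 3.0984
  s(X_2) = √(8.6667) = 2.9439

Step 3 — r_{ij} = s_{ij} / (s_i · s_j):
  r[X_1,X_1] = 1 (diagonal).
  r[X_1,X_2] = -5.8 / (3.0984 · 2.9439) = -5.8 / 9.1214 = -0.6359
  r[X_2,X_2] = 1 (diagonal).

R is symmetric with unit diagonal. Assembling:

R = [[1, -0.6359],
 [-0.6359, 1]]


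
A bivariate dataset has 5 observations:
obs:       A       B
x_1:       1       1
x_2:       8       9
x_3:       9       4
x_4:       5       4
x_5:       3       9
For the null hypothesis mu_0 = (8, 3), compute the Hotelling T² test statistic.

Step 1 — sample mean vector:
  mean(A) = (1 + 8 + 9 + 5 + 3) / 5 = 26/5 = 5.2
  mean(B) = (1 + 9 + 4 + 4 + 9) / 5 = 27/5 = 5.4
  x̄ = (5.2, 5.4),  deviation x̄ - mu_0 = (5.2, 5.4) - (8, 3) = (-2.8, 2.4).

Step 2 — sample covariance matrix, S[i,j] = (1/(n-1)) · Σ_k (x_{k,i} - mean_i) · (x_{k,j} - mean_j), divisor n-1 = 4:
  S[A,A] = ((-4.2)·(-4.2) + (2.8)·(2.8) + (3.8)·(3.8) + (-0.2)·(-0.2) + (-2.2)·(-2.2)) / 4 = 44.8/4 = 11.2
  S[A,B] = ((-4.2)·(-4.4) + (2.8)·(3.6) + (3.8)·(-1.4) + (-0.2)·(-1.4) + (-2.2)·(3.6)) / 4 = 15.6/4 = 3.9
  S[B,B] = ((-4.4)·(-4.4) + (3.6)·(3.6) + (-1.4)·(-1.4) + (-1.4)·(-1.4) + (3.6)·(3.6)) / 4 = 49.2/4 = 12.3
  S = [[11.2, 3.9],
 [3.9, 12.3]].

Step 3 — invert S. det(S) = 11.2·12.3 - (3.9)² = 122.55.
  S^{-1} = (1/det) · [[d, -b], [-b, a]] = [[0.1004, -0.0318],
 [-0.0318, 0.0914]].

Step 4 — quadratic form (x̄ - mu_0)^T · S^{-1} · (x̄ - mu_0):
  S^{-1} · (x̄ - mu_0) = (-0.3574, 0.3084),
  (x̄ - mu_0)^T · [...] = (-2.8)·(-0.3574) + (2.4)·(0.3084) = 1.741.

Step 5 — scale by n: T² = 5 · 1.741 = 8.705.

T² ≈ 8.705


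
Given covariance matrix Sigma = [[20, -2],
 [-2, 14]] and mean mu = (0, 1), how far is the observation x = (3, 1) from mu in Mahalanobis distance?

Step 1 — centre the observation: (x - mu) = (3, 0).

Step 2 — invert Sigma. det(Sigma) = 20·14 - (-2)² = 276.
  Sigma^{-1} = (1/det) · [[d, -b], [-b, a]] = [[0.0507, 0.0072],
 [0.0072, 0.0725]].

Step 3 — form the quadratic (x - mu)^T · Sigma^{-1} · (x - mu):
  Sigma^{-1} · (x - mu) = (0.1522, 0.0217).
  (x - mu)^T · [Sigma^{-1} · (x - mu)] = (3)·(0.1522) + (0)·(0.0217) = 0.4565.

Step 4 — take square root: d = √(0.4565) ≈ 0.6757.

d(x, mu) = √(0.4565) ≈ 0.6757


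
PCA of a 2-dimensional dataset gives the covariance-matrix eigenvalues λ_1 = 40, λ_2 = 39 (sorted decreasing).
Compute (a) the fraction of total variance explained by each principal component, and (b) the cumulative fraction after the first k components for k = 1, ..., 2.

Step 1 — total variance = trace(Sigma) = Σ λ_i = 40 + 39 = 79.

Step 2 — fraction explained by component i = λ_i / Σ λ:
  PC1: 40/79 = 0.5063
  PC2: 39/79 = 0.4937

Step 3 — cumulative fraction after k components = (λ_1 + ... + λ_k) / Σ λ:
  k = 1: 40/79 = 0.5063
  k = 2: (40 + 39)/79 = 79/79 = 1

Summary (fraction, with percent):

explained: PC1 0.5063 (50.63%), PC2 0.4937 (49.37%);  cumulative: 0.5063, 1


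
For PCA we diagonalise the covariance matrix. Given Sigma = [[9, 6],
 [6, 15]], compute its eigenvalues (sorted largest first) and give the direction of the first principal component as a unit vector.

Step 1 — characteristic polynomial of 2×2 Sigma:
  det(Sigma - λI) = λ² - trace · λ + det = 0.
  trace = 9 + 15 = 24, det = 9·15 - (6)² = 99.
Step 2 — discriminant:
  Δ = trace² - 4·det = 576 - 396 = 180.
Step 3 — eigenvalues:
  λ = (trace ± √Δ)/2 = (24 ± 13.4164)/2,
  λ_1 = 18.7082,  λ_2 = 5.2918.

Step 4 — unit eigenvector for λ_1: solve (Sigma - λ_1 I)v = 0. First row:
  (9 - 18.7082)·v_x + (6)·v_y = 0, i.e. (-9.7082)·v_x + (6)·v_y = 0,
  so v ∝ (b, λ_1 - a) = (6, 9.7082) = u.
  ||u|| = √((6)² + (9.7082)²) = √(130.2492) ≈ 11.4127,
  v_1 = u/||u|| ≈ (0.5257, 0.8507) (||v_1|| = 1).

λ_1 = 18.7082,  λ_2 = 5.2918;  v_1 ≈ (0.5257, 0.8507)


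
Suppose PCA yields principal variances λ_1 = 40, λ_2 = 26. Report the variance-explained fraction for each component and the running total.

Step 1 — total variance = trace(Sigma) = Σ λ_i = 40 + 26 = 66.

Step 2 — fraction explained by component i = λ_i / Σ λ:
  PC1: 40/66 = 0.6061
  PC2: 26/66 = 0.3939

Step 3 — cumulative fraction after k components = (λ_1 + ... + λ_k) / Σ λ:
  k = 1: 40/66 = 0.6061
  k = 2: (40 + 26)/66 = 66/66 = 1

Summary (fraction, with percent):

explained: PC1 0.6061 (60.61%), PC2 0.3939 (39.39%);  cumulative: 0.6061, 1


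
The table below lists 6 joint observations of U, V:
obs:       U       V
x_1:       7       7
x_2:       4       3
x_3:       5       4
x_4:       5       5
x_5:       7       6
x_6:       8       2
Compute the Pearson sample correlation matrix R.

Step 1 — column means:
  mean(U) = (7 + 4 + 5 + 5 + 7 + 8) / 6 = 36/6 = 6
  mean(V) = (7 + 3 + 4 + 5 + 6 + 2) / 6 = 27/6 = 4.5

Step 2 — sample variances and covariances s[i,j] = (1/(n-1)) · Σ_k (x_{k,i} - mean_i) · (x_{k,j} - mean_j), with n-1 = 5:
  s[U,U] = ((1)·(1) + (-2)·(-2) + (-1)·(-1) + (-1)·(-1) + (1)·(1) + (2)·(2)) / 5 = 12/5 = 2.4
  s[U,V] = ((1)·(2.5) + (-2)·(-1.5) + (-1)·(-0.5) + (-1)·(0.5) + (1)·(1.5) + (2)·(-2.5)) / 5 = 2/5 = 0.4
  s[V,V] = ((2.5)·(2.5) + (-1.5)·(-1.5) + (-0.5)·(-0.5) + (0.5)·(0.5) + (1.5)·(1.5) + (-2.5)·(-2.5)) / 5 = 17.5/5 = 3.5
  Sample standard deviations s_i = √(s[i,i]):
  s(U) = √(2.4) = 1.5492
  s(V) = √(3.5) = 1.8708

Step 3 — r_{ij} = s_{ij} / (s_i · s_j):
  r[U,U] = 1 (diagonal).
  r[U,V] = 0.4 / (1.5492 · 1.8708) = 0.4 / 2.8983 = 0.138
  r[V,V] = 1 (diagonal).

R is symmetric with unit diagonal. Assembling:

R = [[1, 0.138],
 [0.138, 1]]


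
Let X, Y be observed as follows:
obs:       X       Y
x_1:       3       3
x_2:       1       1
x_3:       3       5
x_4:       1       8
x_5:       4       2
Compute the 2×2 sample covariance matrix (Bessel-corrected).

Step 1 — column means:
  mean(X) = (3 + 1 + 3 + 1 + 4) / 5 = 12/5 = 2.4
  mean(Y) = (3 + 1 + 5 + 8 + 2) / 5 = 19/5 = 3.8

Step 2 — sample covariance S[i,j] = (1/(n-1)) · Σ_k (x_{k,i} - mean_i) · (x_{k,j} - mean_j), with n-1 = 4.
  S[X,X] = ((0.6)·(0.6) + (-1.4)·(-1.4) + (0.6)·(0.6) + (-1.4)·(-1.4) + (1.6)·(1.6)) / 4 = 7.2/4 = 1.8
  S[X,Y] = ((0.6)·(-0.8) + (-1.4)·(-2.8) + (0.6)·(1.2) + (-1.4)·(4.2) + (1.6)·(-1.8)) / 4 = -4.6/4 = -1.15
  S[Y,Y] = ((-0.8)·(-0.8) + (-2.8)·(-2.8) + (1.2)·(1.2) + (4.2)·(4.2) + (-1.8)·(-1.8)) / 4 = 30.8/4 = 7.7

S is symmetric (S[j,i] = S[i,j]). Assembling:

S = [[1.8, -1.15],
 [-1.15, 7.7]]


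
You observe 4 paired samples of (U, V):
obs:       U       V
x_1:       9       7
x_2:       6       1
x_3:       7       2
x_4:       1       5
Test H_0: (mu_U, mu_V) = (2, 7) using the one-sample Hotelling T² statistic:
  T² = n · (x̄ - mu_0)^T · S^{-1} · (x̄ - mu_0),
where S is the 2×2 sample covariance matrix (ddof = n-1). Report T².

Step 1 — sample mean vector:
  mean(U) = (9 + 6 + 7 + 1) / 4 = 23/4 = 5.75
  mean(V) = (7 + 1 + 2 + 5) / 4 = 15/4 = 3.75
  x̄ = (5.75, 3.75),  deviation x̄ - mu_0 = (5.75, 3.75) - (2, 7) = (3.75, -3.25).

Step 2 — sample covariance matrix, S[i,j] = (1/(n-1)) · Σ_k (x_{k,i} - mean_i) · (x_{k,j} - mean_j), divisor n-1 = 3:
  S[U,U] = ((3.25)·(3.25) + (0.25)·(0.25) + (1.25)·(1.25) + (-4.75)·(-4.75)) / 3 = 34.75/3 = 11.5833
  S[U,V] = ((3.25)·(3.25) + (0.25)·(-2.75) + (1.25)·(-1.75) + (-4.75)·(1.25)) / 3 = 1.75/3 = 0.5833
  S[V,V] = ((3.25)·(3.25) + (-2.75)·(-2.75) + (-1.75)·(-1.75) + (1.25)·(1.25)) / 3 = 22.75/3 = 7.5833
  S = [[11.5833, 0.5833],
 [0.5833, 7.5833]].

Step 3 — invert S. det(S) = 11.5833·7.5833 - (0.5833)² = 87.5.
  S^{-1} = (1/det) · [[d, -b], [-b, a]] = [[0.0867, -0.0067],
 [-0.0067, 0.1324]].

Step 4 — quadratic form (x̄ - mu_0)^T · S^{-1} · (x̄ - mu_0):
  S^{-1} · (x̄ - mu_0) = (0.3467, -0.4552),
  (x̄ - mu_0)^T · [...] = (3.75)·(0.3467) + (-3.25)·(-0.4552) = 2.7795.

Step 5 — scale by n: T² = 4 · 2.7795 = 11.1181.

T² ≈ 11.1181


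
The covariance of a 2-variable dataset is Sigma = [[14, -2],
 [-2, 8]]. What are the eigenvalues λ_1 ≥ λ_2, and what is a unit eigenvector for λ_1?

Step 1 — characteristic polynomial of 2×2 Sigma:
  det(Sigma - λI) = λ² - trace · λ + det = 0.
  trace = 14 + 8 = 22, det = 14·8 - (-2)² = 108.
Step 2 — discriminant:
  Δ = trace² - 4·det = 484 - 432 = 52.
Step 3 — eigenvalues:
  λ = (trace ± √Δ)/2 = (22 ± 7.2111)/2,
  λ_1 = 14.6056,  λ_2 = 7.3944.

Step 4 — unit eigenvector for λ_1: solve (Sigma - λ_1 I)v = 0. First row:
  (14 - 14.6056)·v_x + (-2)·v_y = 0, i.e. (-0.6056)·v_x + (-2)·v_y = 0,
  so v ∝ (b, λ_1 - a) = (-2, 0.6056); multiply by -1 so the first entry is positive: u = (2, -0.6056).
  ||u|| = √((2)² + (-0.6056)²) = √(4.3667) ≈ 2.0897,
  v_1 = u/||u|| ≈ (0.9571, -0.2898) (||v_1|| = 1).

λ_1 = 14.6056,  λ_2 = 7.3944;  v_1 ≈ (0.9571, -0.2898)


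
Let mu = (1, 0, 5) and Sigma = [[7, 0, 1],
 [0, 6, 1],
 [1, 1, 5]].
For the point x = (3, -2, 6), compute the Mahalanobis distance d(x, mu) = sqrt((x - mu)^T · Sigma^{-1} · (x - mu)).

Step 1 — centre the observation: (x - mu) = (2, -2, 1).

Step 2 — invert Sigma (cofactor / det for 3×3, or solve directly):
  Sigma^{-1} = [[0.1472, 0.0051, -0.0305],
 [0.0051, 0.1726, -0.0355],
 [-0.0305, -0.0355, 0.2132]].

Step 3 — form the quadratic (x - mu)^T · Sigma^{-1} · (x - mu):
  Sigma^{-1} · (x - mu) = (0.2538, -0.3706, 0.2234).
  (x - mu)^T · [Sigma^{-1} · (x - mu)] = (2)·(0.2538) + (-2)·(-0.3706) + (1)·(0.2234) = 1.4721.

Step 4 — take square root: d = √(1.4721) ≈ 1.2133.

d(x, mu) = √(1.4721) ≈ 1.2133


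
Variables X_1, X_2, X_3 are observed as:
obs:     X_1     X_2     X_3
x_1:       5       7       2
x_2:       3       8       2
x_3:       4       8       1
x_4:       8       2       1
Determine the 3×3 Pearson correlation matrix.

Step 1 — column means:
  mean(X_1) = (5 + 3 + 4 + 8) / 4 = 20/4 = 5
  mean(X_2) = (7 + 8 + 8 + 2) / 4 = 25/4 = 6.25
  mean(X_3) = (2 + 2 + 1 + 1) / 4 = 6/4 = 1.5

Step 2 — sample variances and covariances s[i,j] = (1/(n-1)) · Σ_k (x_{k,i} - mean_i) · (x_{k,j} - mean_j), with n-1 = 3:
  s[X_1,X_1] = ((0)·(0) + (-2)·(-2) + (-1)·(-1) + (3)·(3)) / 3 = 14/3 = 4.6667
  s[X_1,X_2] = ((0)·(0.75) + (-2)·(1.75) + (-1)·(1.75) + (3)·(-4.25)) / 3 = -18/3 = -6
  s[X_1,X_3] = ((0)·(0.5) + (-2)·(0.5) + (-1)·(-0.5) + (3)·(-0.5)) / 3 = -2/3 = -0.6667
  s[X_2,X_2] = ((0.75)·(0.75) + (1.75)·(1.75) + (1.75)·(1.75) + (-4.25)·(-4.25)) / 3 = 24.75/3 = 8.25
  s[X_2,X_3] = ((0.75)·(0.5) + (1.75)·(0.5) + (1.75)·(-0.5) + (-4.25)·(-0.5)) / 3 = 2.5/3 = 0.8333
  s[X_3,X_3] = ((0.5)·(0.5) + (0.5)·(0.5) + (-0.5)·(-0.5) + (-0.5)·(-0.5)) / 3 = 1/3 = 0.3333
  Sample standard deviations s_i = √(s[i,i]):
  s(X_1) = √(4.6667) = 2.1602
  s(X_2) = √(8.25) = 2.8723
  s(X_3) = √(0.3333) = 0.5774

Step 3 — r_{ij} = s_{ij} / (s_i · s_j):
  r[X_1,X_1] = 1 (diagonal).
  r[X_1,X_2] = -6 / (2.1602 · 2.8723) = -6 / 6.2048 = -0.967
  r[X_1,X_3] = -0.6667 / (2.1602 · 0.5774) = -0.6667 / 1.2472 = -0.5345
  r[X_2,X_2] = 1 (diagonal).
  r[X_2,X_3] = 0.8333 / (2.8723 · 0.5774) = 0.8333 / 1.6583 = 0.5025
  r[X_3,X_3] = 1 (diagonal).

R is symmetric with unit diagonal. Assembling:

R = [[1, -0.967, -0.5345],
 [-0.967, 1, 0.5025],
 [-0.5345, 0.5025, 1]]


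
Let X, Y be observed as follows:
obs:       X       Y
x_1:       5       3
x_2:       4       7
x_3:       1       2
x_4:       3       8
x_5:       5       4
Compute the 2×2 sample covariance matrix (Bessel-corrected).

Step 1 — column means:
  mean(X) = (5 + 4 + 1 + 3 + 5) / 5 = 18/5 = 3.6
  mean(Y) = (3 + 7 + 2 + 8 + 4) / 5 = 24/5 = 4.8

Step 2 — sample covariance S[i,j] = (1/(n-1)) · Σ_k (x_{k,i} - mean_i) · (x_{k,j} - mean_j), with n-1 = 4.
  S[X,X] = ((1.4)·(1.4) + (0.4)·(0.4) + (-2.6)·(-2.6) + (-0.6)·(-0.6) + (1.4)·(1.4)) / 4 = 11.2/4 = 2.8
  S[X,Y] = ((1.4)·(-1.8) + (0.4)·(2.2) + (-2.6)·(-2.8) + (-0.6)·(3.2) + (1.4)·(-0.8)) / 4 = 2.6/4 = 0.65
  S[Y,Y] = ((-1.8)·(-1.8) + (2.2)·(2.2) + (-2.8)·(-2.8) + (3.2)·(3.2) + (-0.8)·(-0.8)) / 4 = 26.8/4 = 6.7

S is symmetric (S[j,i] = S[i,j]). Assembling:

S = [[2.8, 0.65],
 [0.65, 6.7]]


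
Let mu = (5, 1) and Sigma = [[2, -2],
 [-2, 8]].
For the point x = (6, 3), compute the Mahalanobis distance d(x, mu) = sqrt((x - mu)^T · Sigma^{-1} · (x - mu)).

Step 1 — centre the observation: (x - mu) = (1, 2).

Step 2 — invert Sigma. det(Sigma) = 2·8 - (-2)² = 12.
  Sigma^{-1} = (1/det) · [[d, -b], [-b, a]] = [[0.6667, 0.1667],
 [0.1667, 0.1667]].

Step 3 — form the quadratic (x - mu)^T · Sigma^{-1} · (x - mu):
  Sigma^{-1} · (x - mu) = (1, 0.5).
  (x - mu)^T · [Sigma^{-1} · (x - mu)] = (1)·(1) + (2)·(0.5) = 2.

Step 4 — take square root: d = √(2) ≈ 1.4142.

d(x, mu) = √(2) ≈ 1.4142


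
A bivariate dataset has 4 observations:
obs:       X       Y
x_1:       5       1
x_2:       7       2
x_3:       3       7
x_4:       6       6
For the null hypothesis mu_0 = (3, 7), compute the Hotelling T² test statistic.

Step 1 — sample mean vector:
  mean(X) = (5 + 7 + 3 + 6) / 4 = 21/4 = 5.25
  mean(Y) = (1 + 2 + 7 + 6) / 4 = 16/4 = 4
  x̄ = (5.25, 4),  deviation x̄ - mu_0 = (5.25, 4) - (3, 7) = (2.25, -3).

Step 2 — sample covariance matrix, S[i,j] = (1/(n-1)) · Σ_k (x_{k,i} - mean_i) · (x_{k,j} - mean_j), divisor n-1 = 3:
  S[X,X] = ((-0.25)·(-0.25) + (1.75)·(1.75) + (-2.25)·(-2.25) + (0.75)·(0.75)) / 3 = 8.75/3 = 2.9167
  S[X,Y] = ((-0.25)·(-3) + (1.75)·(-2) + (-2.25)·(3) + (0.75)·(2)) / 3 = -8/3 = -2.6667
  S[Y,Y] = ((-3)·(-3) + (-2)·(-2) + (3)·(3) + (2)·(2)) / 3 = 26/3 = 8.6667
  S = [[2.9167, -2.6667],
 [-2.6667, 8.6667]].

Step 3 — invert S. det(S) = 2.9167·8.6667 - (-2.6667)² = 18.1667.
  S^{-1} = (1/det) · [[d, -b], [-b, a]] = [[0.4771, 0.1468],
 [0.1468, 0.1606]].

Step 4 — quadratic form (x̄ - mu_0)^T · S^{-1} · (x̄ - mu_0):
  S^{-1} · (x̄ - mu_0) = (0.633, -0.1514),
  (x̄ - mu_0)^T · [...] = (2.25)·(0.633) + (-3)·(-0.1514) = 1.8784.

Step 5 — scale by n: T² = 4 · 1.8784 = 7.5138.

T² ≈ 7.5138


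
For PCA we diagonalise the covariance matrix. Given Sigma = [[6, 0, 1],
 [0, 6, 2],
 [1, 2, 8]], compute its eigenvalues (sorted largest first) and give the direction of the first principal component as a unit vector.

Step 1 — characteristic polynomial p(λ) = det(λI - Sigma) = λ³ - tr·λ² + c_1·λ - det, where tr = trace, c_1 = sum of the principal 2×2 minors, det = det(Sigma):
  tr = 6 + 6 + 8 = 20,
  c_1 = (6·6 - (0)²) + (6·8 - (1)²) + (6·8 - (2)²) = 36 + 47 + 44 = 127,
  det = 6·(6·8 - (2)²) - (0)·((0)·8 - (2)·(1)) + (1)·((0)·(2) - 6·(1)) = 6·(44) - (0)·(-2) + (1)·(-6) = 258.
  So p(λ) = λ³ - 20λ² + 127λ - 258.
Step 2 — look for an integer root (rational root theorem: any rational root is an integer divisor of 258). Testing λ = 6:
  p(6) = 216 - 720 + 762 - 258 = 0  ✓
  Dividing out (λ - 6): p(λ) = (λ - 6)(λ² - 14λ + 43).
Step 3 — remaining eigenvalues from the quadratic λ² - 14λ + 43 = 0:
  Δ = 14² - 4·43 = 196 - 172 = 24,  λ = (14 ± √24)/2 = (14 ± 4.899)/2 ≈ 9.4495 or 4.5505.
  Sorted: λ_1 = 9.4495,  λ_2 = 6,  λ_3 = 4.5505  (check: sum = 20 = tr ✓).

Step 4 — unit eigenvector for λ_1 ≈ 9.4495: v spans the null space of (Sigma - λ_1 I), whose rows are
  r_1 = (-3.4495, 0, 1),  r_2 = (0, -3.4495, 2),  r_3 = (1, 2, -1.4495).
  v is orthogonal to every row, so take v ∝ r_1 × r_2 = ((0)·(2) - (1)·(-3.4495), (1)·(0) - (-3.4495)·(2), (-3.4495)·(-3.4495) - (0)·(0)) ≈ (3.4495, 6.899, 11.899).
  Let u = (3.4495, 6.899, 11.899).
  ||u|| = √((3.4495)² + (6.899)² + (11.899)²) = √(201.0806) ≈ 14.1803,  v_1 = u/||u|| ≈ (0.2433, 0.4865, 0.8391) (||v_1|| = 1).

λ_1 = 9.4495,  λ_2 = 6,  λ_3 = 4.5505;  v_1 ≈ (0.2433, 0.4865, 0.8391)


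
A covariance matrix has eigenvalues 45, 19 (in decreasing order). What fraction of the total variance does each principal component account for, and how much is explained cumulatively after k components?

Step 1 — total variance = trace(Sigma) = Σ λ_i = 45 + 19 = 64.

Step 2 — fraction explained by component i = λ_i / Σ λ:
  PC1: 45/64 = 0.7031
  PC2: 19/64 = 0.2969

Step 3 — cumulative fraction after k components = (λ_1 + ... + λ_k) / Σ λ:
  k = 1: 45/64 = 0.7031
  k = 2: (45 + 19)/64 = 64/64 = 1

Summary (fraction, with percent):

explained: PC1 0.7031 (70.31%), PC2 0.2969 (29.69%);  cumulative: 0.7031, 1


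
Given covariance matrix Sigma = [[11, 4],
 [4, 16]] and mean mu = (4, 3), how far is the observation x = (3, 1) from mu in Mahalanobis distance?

Step 1 — centre the observation: (x - mu) = (-1, -2).

Step 2 — invert Sigma. det(Sigma) = 11·16 - (4)² = 160.
  Sigma^{-1} = (1/det) · [[d, -b], [-b, a]] = [[0.1, -0.025],
 [-0.025, 0.0688]].

Step 3 — form the quadratic (x - mu)^T · Sigma^{-1} · (x - mu):
  Sigma^{-1} · (x - mu) = (-0.05, -0.1125).
  (x - mu)^T · [Sigma^{-1} · (x - mu)] = (-1)·(-0.05) + (-2)·(-0.1125) = 0.275.

Step 4 — take square root: d = √(0.275) ≈ 0.5244.

d(x, mu) = √(0.275) ≈ 0.5244


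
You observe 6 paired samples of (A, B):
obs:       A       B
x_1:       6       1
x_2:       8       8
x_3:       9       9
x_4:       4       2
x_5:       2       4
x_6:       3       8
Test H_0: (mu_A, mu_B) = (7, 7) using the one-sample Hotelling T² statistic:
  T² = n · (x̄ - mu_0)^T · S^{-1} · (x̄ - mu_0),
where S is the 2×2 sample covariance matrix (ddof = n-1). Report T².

Step 1 — sample mean vector:
  mean(A) = (6 + 8 + 9 + 4 + 2 + 3) / 6 = 32/6 = 5.3333
  mean(B) = (1 + 8 + 9 + 2 + 4 + 8) / 6 = 32/6 = 5.3333
  x̄ = (5.3333, 5.3333),  deviation x̄ - mu_0 = (5.3333, 5.3333) - (7, 7) = (-1.6667, -1.6667).

Step 2 — sample covariance matrix, S[i,j] = (1/(n-1)) · Σ_k (x_{k,i} - mean_i) · (x_{k,j} - mean_j), divisor n-1 = 5:
  S[A,A] = ((0.6667)·(0.6667) + (2.6667)·(2.6667) + (3.6667)·(3.6667) + (-1.3333)·(-1.3333) + (-3.3333)·(-3.3333) + (-2.3333)·(-2.3333)) / 5 = 39.3333/5 = 7.8667
  S[A,B] = ((0.6667)·(-4.3333) + (2.6667)·(2.6667) + (3.6667)·(3.6667) + (-1.3333)·(-3.3333) + (-3.3333)·(-1.3333) + (-2.3333)·(2.6667)) / 5 = 20.3333/5 = 4.0667
  S[B,B] = ((-4.3333)·(-4.3333) + (2.6667)·(2.6667) + (3.6667)·(3.6667) + (-3.3333)·(-3.3333) + (-1.3333)·(-1.3333) + (2.6667)·(2.6667)) / 5 = 59.3333/5 = 11.8667
  S = [[7.8667, 4.0667],
 [4.0667, 11.8667]].

Step 3 — invert S. det(S) = 7.8667·11.8667 - (4.0667)² = 76.8133.
  S^{-1} = (1/det) · [[d, -b], [-b, a]] = [[0.1545, -0.0529],
 [-0.0529, 0.1024]].

Step 4 — quadratic form (x̄ - mu_0)^T · S^{-1} · (x̄ - mu_0):
  S^{-1} · (x̄ - mu_0) = (-0.1692, -0.0825),
  (x̄ - mu_0)^T · [...] = (-1.6667)·(-0.1692) + (-1.6667)·(-0.0825) = 0.4195.

Step 5 — scale by n: T² = 6 · 0.4195 = 2.5169.

T² ≈ 2.5169
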